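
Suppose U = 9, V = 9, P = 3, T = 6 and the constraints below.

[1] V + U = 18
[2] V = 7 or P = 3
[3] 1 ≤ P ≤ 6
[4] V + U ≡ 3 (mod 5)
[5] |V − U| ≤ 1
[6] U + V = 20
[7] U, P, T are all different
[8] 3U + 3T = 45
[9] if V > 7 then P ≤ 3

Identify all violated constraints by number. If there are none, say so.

[1] V + U = 9 + 9 = 18 — holds.
[2] V = 9 ≠ 7, but P = 3 = 3 (second disjunct) — holds.
[3] P = 3 lies in [1, 6] — holds.
[4] V + U = 18; 18 mod 5 = 3 — holds.
[5] |9 − 9| = 0; 0 ≤ 1 — holds.
[6] U + V = 9 + 9 = 18, not 20 — does not hold.
[7] values 9, 3, 6 are pairwise distinct — holds.
[8] 3U + 3T = 3(9) + 3(6) = 45 — holds.
[9] V = 9 > 7, so we need P ≤ 3; P = 3 ≤ 3 — holds.

The assignment fails constraint 6.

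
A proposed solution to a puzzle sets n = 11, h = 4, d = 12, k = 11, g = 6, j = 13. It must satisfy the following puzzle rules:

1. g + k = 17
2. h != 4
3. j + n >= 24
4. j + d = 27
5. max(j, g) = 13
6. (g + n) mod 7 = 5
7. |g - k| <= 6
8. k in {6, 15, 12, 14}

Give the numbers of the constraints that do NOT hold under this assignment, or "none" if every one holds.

1. g + k = 6 + 11 = 17  yes
2. h = 4, but 4 is required to differ  no
3. j + n = 13 + 11 = 24; 24 ≥ 24  yes
4. j + d = 13 + 12 = 25, not 27  no
5. max(13, 6) = 13  yes
6. g + n = 17; 17 mod 7 = 3, not 5  no
7. |6 - 11| = 5; 5 ≤ 6  yes
8. k = 11 is not in {6, 15, 12, 14}  no

Violated: 2, 4, 6, 8.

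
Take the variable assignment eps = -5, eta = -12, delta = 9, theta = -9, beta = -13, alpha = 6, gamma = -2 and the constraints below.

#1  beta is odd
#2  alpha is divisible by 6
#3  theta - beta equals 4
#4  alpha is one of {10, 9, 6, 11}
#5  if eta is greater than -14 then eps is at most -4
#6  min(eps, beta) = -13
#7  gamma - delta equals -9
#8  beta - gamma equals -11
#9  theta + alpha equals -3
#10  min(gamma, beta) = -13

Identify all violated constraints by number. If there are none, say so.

#1 beta = -13 is odd — holds.
#2 6 / 6 = 1, so 6 divides 6 — holds.
#3 theta - beta = -9 - (-13) = 4 — holds.
#4 alpha = 6 is in {10, 9, 6, 11} — holds.
#5 eta = -12 > -14, so we need eps ≤ -4; eps = -5 ≤ -4 — holds.
#6 min(-5, -13) = -13 — holds.
#7 gamma - delta = -2 - 9 = -11, not -9 — does not hold.
#8 beta - gamma = -13 - (-2) = -11 — holds.
#9 theta + alpha = -9 + 6 = -3 — holds.
#10 min(-2, -13) = -13 — holds.

Violated: 7.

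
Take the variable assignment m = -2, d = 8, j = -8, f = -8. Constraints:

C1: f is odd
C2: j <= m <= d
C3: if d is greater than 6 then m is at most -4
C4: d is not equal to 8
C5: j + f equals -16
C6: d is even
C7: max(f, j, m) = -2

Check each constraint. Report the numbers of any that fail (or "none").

C1: f = -8 is even — violated.
C2: values -8 <= -2 <= 8 — satisfied.
C3: d = 8 > 6, so we need m ≤ -4; but m = -2 > -4 — violated.
C4: d = 8, but 8 is required to differ — violated.
C5: j + f = -8 + (-8) = -16 — satisfied.
C6: d = 8 is even — satisfied.
C7: max(-8, -8, -2) = -2 — satisfied.

No — constraints 1, 3, and 4 are not satisfied.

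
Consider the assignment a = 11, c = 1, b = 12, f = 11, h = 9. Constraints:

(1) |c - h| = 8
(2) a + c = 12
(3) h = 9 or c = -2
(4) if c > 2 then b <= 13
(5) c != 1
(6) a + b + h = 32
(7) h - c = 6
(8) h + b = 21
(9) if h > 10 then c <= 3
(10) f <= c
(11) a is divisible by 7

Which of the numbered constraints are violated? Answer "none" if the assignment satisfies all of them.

(1) |1 - 9| = 8 — satisfied.
(2) a + c = 11 + 1 = 12 — satisfied.
(3) h = 9 = 9 (first disjunct) — satisfied.
(4) c = 1, not > 2; antecedent false, conditional vacuously true — satisfied.
(5) c = 1, but 1 is required to differ — violated.
(6) a + b + h = 11 + 12 + 9 = 32 — satisfied.
(7) h - c = 9 - 1 = 8, not 6 — violated.
(8) h + b = 9 + 12 = 21 — satisfied.
(9) h = 9, not > 10; antecedent false, conditional vacuously true — satisfied.
(10) f = 11, c = 1; 11 > 1 (want ≤) — violated.
(11) 11 = 7*1 + 4, so 7 does not divide 11 — violated.

The assignment fails constraints 5, 7, 10, and 11.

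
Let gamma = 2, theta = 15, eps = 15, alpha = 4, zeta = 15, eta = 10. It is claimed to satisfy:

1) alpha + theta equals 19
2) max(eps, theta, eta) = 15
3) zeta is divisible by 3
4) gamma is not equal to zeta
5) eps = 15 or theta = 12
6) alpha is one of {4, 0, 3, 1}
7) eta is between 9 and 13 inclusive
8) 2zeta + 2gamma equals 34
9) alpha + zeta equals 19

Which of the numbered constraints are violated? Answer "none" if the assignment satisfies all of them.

1) alpha + theta = 4 + 15 = 19 — holds.
2) max(15, 15, 10) = 15 — holds.
3) 15 / 3 = 5, so 3 divides 15 — holds.
4) gamma = 2, zeta = 15; distinct — holds.
5) eps = 15 = 15 (first disjunct) — holds.
6) alpha = 4 is in {4, 0, 3, 1} — holds.
7) eta = 10 lies in [9, 13] — holds.
8) 2zeta + 2gamma = 2(15) + 2(2) = 34 — holds.
9) alpha + zeta = 4 + 15 = 19 — holds.

Yes — all constraints hold.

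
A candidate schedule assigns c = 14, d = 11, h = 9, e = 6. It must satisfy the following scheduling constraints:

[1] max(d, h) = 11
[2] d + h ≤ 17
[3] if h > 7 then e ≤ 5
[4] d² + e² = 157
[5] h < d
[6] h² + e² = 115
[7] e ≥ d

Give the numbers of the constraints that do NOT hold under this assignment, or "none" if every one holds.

No — constraints 2, 3, 6, 7 are not satisfied.

[1] max(11, 9) = 11  OK
[2] d + h = 11 + 9 = 20; 20 > 17, bound 17 not met  FAIL
[3] h = 9 > 7, so we need e ≤ 5; but e = 6 > 5  FAIL
[4] d² + e² = 11² + 6² = 121 + 36 = 157  OK
[5] h = 9, d = 11; 9 < 11  OK
[6] h² + e² = 9² + 6² = 81 + 36 = 117, not 115  FAIL
[7] e = 6, d = 11; 6 < 11 (want ≥)  FAIL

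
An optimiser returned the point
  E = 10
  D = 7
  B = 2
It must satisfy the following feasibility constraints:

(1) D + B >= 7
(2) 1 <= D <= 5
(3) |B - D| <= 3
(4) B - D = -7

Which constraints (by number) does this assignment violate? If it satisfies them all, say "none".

(1) D + B = 7 + 2 = 9; 9 ≥ 7 — holds.
(2) D = 7 is outside [1, 5] — does not hold.
(3) |2 - 7| = 5; 5 > 3, exceeds bound 3 — does not hold.
(4) B - D = 2 - 7 = -5, not -7 — does not hold.

Constraints 2, 3, 4 do not hold.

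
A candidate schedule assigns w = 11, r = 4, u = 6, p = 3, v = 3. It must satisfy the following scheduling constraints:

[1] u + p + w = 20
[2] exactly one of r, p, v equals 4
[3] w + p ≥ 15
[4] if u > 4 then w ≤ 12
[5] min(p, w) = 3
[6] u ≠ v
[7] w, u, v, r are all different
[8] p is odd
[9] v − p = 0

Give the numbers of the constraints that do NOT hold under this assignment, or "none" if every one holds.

[1] u + p + w = 6 + 3 + 11 = 20 — satisfied.
[2] r=4, p=3, v=3; 1 of them equals 4 — satisfied.
[3] w + p = 11 + 3 = 14; 14 < 15, bound 15 not met — violated.
[4] u = 6 > 4, so we need w ≤ 12; w = 11 ≤ 12 — satisfied.
[5] min(3, 11) = 3 — satisfied.
[6] u = 6, v = 3; distinct — satisfied.
[7] values 11, 6, 3, 4 are pairwise distinct — satisfied.
[8] p = 3 is odd — satisfied.
[9] v − p = 3 − 3 = 0 — satisfied.

No — constraint 3 is not satisfied.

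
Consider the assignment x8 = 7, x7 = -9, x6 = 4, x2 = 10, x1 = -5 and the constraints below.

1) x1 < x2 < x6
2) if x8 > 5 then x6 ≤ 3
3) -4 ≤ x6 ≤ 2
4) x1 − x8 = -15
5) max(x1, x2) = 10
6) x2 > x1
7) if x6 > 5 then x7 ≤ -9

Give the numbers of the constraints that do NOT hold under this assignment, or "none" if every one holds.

1) values -5, 10, 4; x2 = 10 is not < x6 = 4 — fails.
2) x8 = 7 > 5, so we need x6 ≤ 3; but x6 = 4 > 3 — fails.
3) x6 = 4 is outside [-4, 2] — fails.
4) x1 − x8 = -5 − 7 = -12, not -15 — fails.
5) max(-5, 10) = 10 — holds.
6) x2 = 10, x1 = -5; 10 > -5 — holds.
7) x6 = 4, not > 5; antecedent false, conditional vacuously true — holds.

Violated: 1, 2, 3, and 4.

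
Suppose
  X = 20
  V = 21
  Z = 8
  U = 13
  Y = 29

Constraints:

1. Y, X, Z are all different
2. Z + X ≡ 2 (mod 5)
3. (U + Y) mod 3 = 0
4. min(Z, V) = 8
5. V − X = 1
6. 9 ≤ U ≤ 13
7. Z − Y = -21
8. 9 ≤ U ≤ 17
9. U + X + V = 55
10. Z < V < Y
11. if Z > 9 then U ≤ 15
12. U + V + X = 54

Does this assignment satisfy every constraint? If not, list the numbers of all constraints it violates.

Constraints 2 and 9 do not hold.

1. values 29, 20, 8 are pairwise distinct  ✔
2. Z + X = 28; 28 mod 5 = 3, not 2  ✘
3. U + Y = 42; 42 mod 3 = 0  ✔
4. min(8, 21) = 8  ✔
5. V − X = 21 − 20 = 1  ✔
6. U = 13 lies in [9, 13]  ✔
7. Z − Y = 8 − 29 = -21  ✔
8. U = 13 lies in [9, 17]  ✔
9. U + X + V = 13 + 20 + 21 = 54, not 55  ✘
10. values 8 < 21 < 29  ✔
11. Z = 8, not > 9; antecedent false, conditional vacuously true  ✔
12. U + V + X = 13 + 21 + 20 = 54  ✔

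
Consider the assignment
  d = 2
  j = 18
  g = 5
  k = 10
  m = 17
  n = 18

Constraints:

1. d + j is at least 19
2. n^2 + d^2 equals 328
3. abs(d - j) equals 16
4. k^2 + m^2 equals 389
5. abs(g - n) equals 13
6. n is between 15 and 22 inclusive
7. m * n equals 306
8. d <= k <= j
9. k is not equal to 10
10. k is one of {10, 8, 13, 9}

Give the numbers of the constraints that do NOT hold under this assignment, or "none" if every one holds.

1. d + j = 2 + 18 = 20; 20 ≥ 19 — holds.
2. n^2 + d^2 = 18^2 + 2^2 = 324 + 4 = 328 — holds.
3. abs(2 - 18) = 16 — holds.
4. k^2 + m^2 = 10^2 + 17^2 = 100 + 289 = 389 — holds.
5. abs(5 - 18) = 13 — holds.
6. n = 18 lies in [15, 22] — holds.
7. m * n = 17 * 18 = 306 — holds.
8. values 2 <= 10 <= 18 — holds.
9. k = 10, but 10 is required to differ — does not hold.
10. k = 10 is in {10, 8, 13, 9} — holds.

Violated: 9.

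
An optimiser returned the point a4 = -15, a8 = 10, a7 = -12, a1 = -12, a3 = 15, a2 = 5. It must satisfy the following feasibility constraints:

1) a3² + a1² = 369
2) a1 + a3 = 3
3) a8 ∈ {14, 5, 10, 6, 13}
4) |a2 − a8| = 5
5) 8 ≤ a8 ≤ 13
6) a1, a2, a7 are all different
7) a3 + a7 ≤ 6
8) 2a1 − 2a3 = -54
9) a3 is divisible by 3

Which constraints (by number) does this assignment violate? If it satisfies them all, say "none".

1) a3² + a1² = 15² + (-12)² = 225 + 144 = 369 — satisfied.
2) a1 + a3 = -12 + 15 = 3 — satisfied.
3) a8 = 10 is in {14, 5, 10, 6, 13} — satisfied.
4) |5 − 10| = 5 — satisfied.
5) a8 = 10 lies in [8, 13] — satisfied.
6) a1 = a7 = -12, not all different — violated.
7) a3 + a7 = 15 + (-12) = 3; 3 ≤ 6 — satisfied.
8) 2a1 − 2a3 = 2(-12) − 2(15) = -54 — satisfied.
9) 15 / 3 = 5, so 3 divides 15 — satisfied.

Violated: 6.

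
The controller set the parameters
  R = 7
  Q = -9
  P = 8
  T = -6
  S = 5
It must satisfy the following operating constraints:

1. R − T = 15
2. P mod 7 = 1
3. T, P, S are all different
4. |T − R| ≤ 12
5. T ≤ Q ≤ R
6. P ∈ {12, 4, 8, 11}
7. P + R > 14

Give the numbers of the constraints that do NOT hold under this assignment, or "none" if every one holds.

Constraints 1, 4, and 5 do not hold.

1. R − T = 7 − (-6) = 13, not 15  FAIL
2. 8 mod 7 = 1  OK
3. values -6, 8, 5 are pairwise distinct  OK
4. |-6 − 7| = 13; 13 > 12, exceeds bound 12  FAIL
5. values -6, -9, 7; T = -6 is not ≤ Q = -9  FAIL
6. P = 8 is in {12, 4, 8, 11}  OK
7. P + R = 8 + 7 = 15; 15 > 14  OK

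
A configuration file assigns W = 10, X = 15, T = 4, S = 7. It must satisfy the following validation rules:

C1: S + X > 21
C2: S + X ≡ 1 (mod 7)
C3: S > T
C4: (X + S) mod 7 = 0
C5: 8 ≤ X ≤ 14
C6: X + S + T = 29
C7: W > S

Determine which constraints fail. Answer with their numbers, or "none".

Constraints 4, 5, 6 are violated.

C1: S + X = 7 + 15 = 22; 22 > 21 — OK.
C2: S + X = 22; 22 mod 7 = 1 — OK.
C3: S = 7, T = 4; 7 > 4 — OK.
C4: X + S = 22; 22 mod 7 = 1, not 0 — violated.
C5: X = 15 is outside [8, 14] — violated.
C6: X + S + T = 15 + 7 + 4 = 26, not 29 — violated.
C7: W = 10, S = 7; 10 > 7 — OK.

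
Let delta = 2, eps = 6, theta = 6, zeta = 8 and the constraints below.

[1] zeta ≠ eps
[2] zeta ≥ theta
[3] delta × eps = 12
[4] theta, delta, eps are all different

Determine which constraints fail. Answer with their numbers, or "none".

Constraint 4 is violated.

[1] zeta = 8, eps = 6; distinct — holds.
[2] zeta = 8, theta = 6; 8 ≥ 6 — holds.
[3] delta × eps = 2 × 6 = 12 — holds.
[4] theta = eps = 6, not all different — does not hold.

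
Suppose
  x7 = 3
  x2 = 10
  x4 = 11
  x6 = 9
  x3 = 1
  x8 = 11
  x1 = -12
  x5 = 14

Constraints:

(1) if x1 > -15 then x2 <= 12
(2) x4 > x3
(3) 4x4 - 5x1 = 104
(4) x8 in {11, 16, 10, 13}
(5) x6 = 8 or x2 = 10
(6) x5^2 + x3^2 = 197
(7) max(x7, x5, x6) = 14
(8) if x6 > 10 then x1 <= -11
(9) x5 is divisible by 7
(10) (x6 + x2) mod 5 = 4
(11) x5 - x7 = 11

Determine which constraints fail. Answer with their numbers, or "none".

None — every constraint holds.

(1) x1 = -12 > -15, so we need x2 ≤ 12; x2 = 10 ≤ 12  ✔
(2) x4 = 11, x3 = 1; 11 > 1  ✔
(3) 4x4 - 5x1 = 4(11) - 5(-12) = 104  ✔
(4) x8 = 11 is in {11, 16, 10, 13}  ✔
(5) x6 = 9 ≠ 8, but x2 = 10 = 10 (second disjunct)  ✔
(6) x5^2 + x3^2 = 14^2 + 1^2 = 196 + 1 = 197  ✔
(7) max(3, 14, 9) = 14  ✔
(8) x6 = 9, not > 10; antecedent false, conditional vacuously true  ✔
(9) 14 / 7 = 2, so 7 divides 14  ✔
(10) x6 + x2 = 19; 19 mod 5 = 4  ✔
(11) x5 - x7 = 14 - 3 = 11  ✔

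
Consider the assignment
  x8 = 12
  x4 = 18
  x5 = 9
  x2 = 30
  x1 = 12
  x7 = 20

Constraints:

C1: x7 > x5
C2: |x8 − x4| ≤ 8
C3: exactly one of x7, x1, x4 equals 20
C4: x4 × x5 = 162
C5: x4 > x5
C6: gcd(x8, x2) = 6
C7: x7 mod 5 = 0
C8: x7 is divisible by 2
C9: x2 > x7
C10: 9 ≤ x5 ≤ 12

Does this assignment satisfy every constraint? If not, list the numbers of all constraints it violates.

All constraints are satisfied.

C1: x7 = 20, x5 = 9; 20 > 9  OK
C2: |12 − 18| = 6; 6 ≤ 8  OK
C3: x7=20, x1=12, x4=18; 1 of them equals 20  OK
C4: x4 × x5 = 18 × 9 = 162  OK
C5: x4 = 18, x5 = 9; 18 > 9  OK
C6: gcd(12, 30) = 6  OK
C7: 20 mod 5 = 0  OK
C8: 20 / 2 = 10, so 2 divides 20  OK
C9: x2 = 30, x7 = 20; 30 > 20  OK
C10: x5 = 9 lies in [9, 12]  OK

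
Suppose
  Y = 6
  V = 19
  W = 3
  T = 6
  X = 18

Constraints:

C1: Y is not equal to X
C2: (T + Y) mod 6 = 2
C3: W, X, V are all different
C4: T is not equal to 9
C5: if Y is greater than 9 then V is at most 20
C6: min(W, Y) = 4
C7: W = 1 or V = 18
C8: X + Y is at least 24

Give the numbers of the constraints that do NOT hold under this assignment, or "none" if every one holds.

C1: Y = 6, X = 18; distinct — holds.
C2: T + Y = 12; 12 mod 6 = 0, not 2 — does not hold.
C3: values 3, 18, 19 are pairwise distinct — holds.
C4: T = 6, and 6 ≠ 9 — holds.
C5: Y = 6, not > 9; antecedent false, conditional vacuously true — holds.
C6: min(3, 6) = 3, not 4 — does not hold.
C7: W = 3 ≠ 1 and V = 19 ≠ 18; both disjuncts false — does not hold.
C8: X + Y = 18 + 6 = 24; 24 ≥ 24 — holds.

Violated: 2, 6, and 7.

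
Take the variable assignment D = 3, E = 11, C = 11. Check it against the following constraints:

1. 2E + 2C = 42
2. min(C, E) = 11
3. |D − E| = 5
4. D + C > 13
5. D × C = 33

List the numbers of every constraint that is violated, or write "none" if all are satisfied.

1. 2E + 2C = 2(11) + 2(11) = 44, not 42 — violated.
2. min(11, 11) = 11 — satisfied.
3. |3 − 11| = 8, not 5 — violated.
4. D + C = 3 + 11 = 14; 14 > 13 — satisfied.
5. D × C = 3 × 11 = 33 — satisfied.

Violated: 1 and 3.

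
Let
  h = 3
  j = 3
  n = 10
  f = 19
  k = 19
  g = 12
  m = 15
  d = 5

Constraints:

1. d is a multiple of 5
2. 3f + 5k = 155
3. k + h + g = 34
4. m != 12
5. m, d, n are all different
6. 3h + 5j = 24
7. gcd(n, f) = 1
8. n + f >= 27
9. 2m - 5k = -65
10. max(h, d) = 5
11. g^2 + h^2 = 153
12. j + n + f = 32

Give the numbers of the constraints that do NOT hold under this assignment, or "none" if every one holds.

Constraint 2 is violated.

1. 5 / 5 = 1, so 5 divides 5 — holds.
2. 3f + 5k = 3(19) + 5(19) = 152, not 155 — does not hold.
3. k + h + g = 19 + 3 + 12 = 34 — holds.
4. m = 15, and 15 ≠ 12 — holds.
5. values 15, 5, 10 are pairwise distinct — holds.
6. 3h + 5j = 3(3) + 5(3) = 24 — holds.
7. gcd(10, 19) = 1 — holds.
8. n + f = 10 + 19 = 29; 29 ≥ 27 — holds.
9. 2m - 5k = 2(15) - 5(19) = -65 — holds.
10. max(3, 5) = 5 — holds.
11. g^2 + h^2 = 12^2 + 3^2 = 144 + 9 = 153 — holds.
12. j + n + f = 3 + 10 + 19 = 32 — holds.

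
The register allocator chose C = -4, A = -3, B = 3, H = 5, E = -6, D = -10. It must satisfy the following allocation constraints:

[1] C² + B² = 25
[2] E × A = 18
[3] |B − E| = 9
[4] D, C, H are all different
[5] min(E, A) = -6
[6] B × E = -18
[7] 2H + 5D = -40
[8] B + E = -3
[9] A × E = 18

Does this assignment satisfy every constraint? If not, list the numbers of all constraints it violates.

[1] C² + B² = (-4)² + 3² = 16 + 9 = 25 — satisfied.
[2] E × A = -6 × (-3) = 18 — satisfied.
[3] |3 − (-6)| = 9 — satisfied.
[4] values -10, -4, 5 are pairwise distinct — satisfied.
[5] min(-6, -3) = -6 — satisfied.
[6] B × E = 3 × (-6) = -18 — satisfied.
[7] 2H + 5D = 2(5) + 5(-10) = -40 — satisfied.
[8] B + E = 3 + (-6) = -3 — satisfied.
[9] A × E = -3 × (-6) = 18 — satisfied.

No violations.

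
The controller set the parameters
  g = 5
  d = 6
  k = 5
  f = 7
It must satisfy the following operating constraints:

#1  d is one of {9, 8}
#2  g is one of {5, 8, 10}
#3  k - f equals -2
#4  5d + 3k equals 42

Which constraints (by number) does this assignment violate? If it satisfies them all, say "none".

The assignment fails constraints 1 and 4.

#1 d = 6 is not in {9, 8}  false
#2 g = 5 is in {5, 8, 10}  true
#3 k - f = 5 - 7 = -2  true
#4 5d + 3k = 5(6) + 3(5) = 45, not 42  false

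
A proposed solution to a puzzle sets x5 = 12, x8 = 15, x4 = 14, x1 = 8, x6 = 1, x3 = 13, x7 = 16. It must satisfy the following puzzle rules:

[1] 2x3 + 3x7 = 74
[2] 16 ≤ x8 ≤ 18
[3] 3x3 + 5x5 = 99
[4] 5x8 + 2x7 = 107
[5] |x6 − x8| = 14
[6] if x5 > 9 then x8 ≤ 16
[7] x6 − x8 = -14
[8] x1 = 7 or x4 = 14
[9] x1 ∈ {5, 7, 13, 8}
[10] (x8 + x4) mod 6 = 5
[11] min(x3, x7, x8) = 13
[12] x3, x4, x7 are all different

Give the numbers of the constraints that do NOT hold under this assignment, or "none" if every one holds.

No — constraint 2 is not satisfied.

[1] 2x3 + 3x7 = 2(13) + 3(16) = 74 — holds.
[2] x8 = 15 is outside [16, 18] — fails.
[3] 3x3 + 5x5 = 3(13) + 5(12) = 99 — holds.
[4] 5x8 + 2x7 = 5(15) + 2(16) = 107 — holds.
[5] |1 − 15| = 14 — holds.
[6] x5 = 12 > 9, so we need x8 ≤ 16; x8 = 15 ≤ 16 — holds.
[7] x6 − x8 = 1 − 15 = -14 — holds.
[8] x1 = 8 ≠ 7, but x4 = 14 = 14 (second disjunct) — holds.
[9] x1 = 8 is in {5, 7, 13, 8} — holds.
[10] x8 + x4 = 29; 29 mod 6 = 5 — holds.
[11] min(13, 16, 15) = 13 — holds.
[12] values 13, 14, 16 are pairwise distinct — holds.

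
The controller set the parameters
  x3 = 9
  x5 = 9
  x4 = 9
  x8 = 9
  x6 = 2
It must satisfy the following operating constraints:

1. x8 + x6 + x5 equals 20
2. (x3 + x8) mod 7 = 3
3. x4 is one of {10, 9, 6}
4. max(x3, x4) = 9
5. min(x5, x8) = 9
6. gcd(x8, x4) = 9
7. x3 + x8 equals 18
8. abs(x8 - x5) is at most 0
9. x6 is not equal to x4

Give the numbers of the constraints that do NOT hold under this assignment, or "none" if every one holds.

Constraint 2 does not hold.

1. x8 + x6 + x5 = 9 + 2 + 9 = 20  true
2. x3 + x8 = 18; 18 mod 7 = 4, not 3  false
3. x4 = 9 is in {10, 9, 6}  true
4. max(9, 9) = 9  true
5. min(9, 9) = 9  true
6. gcd(9, 9) = 9  true
7. x3 + x8 = 9 + 9 = 18  true
8. abs(9 - 9) = 0; 0 ≤ 0  true
9. x6 = 2, x4 = 9; distinct  true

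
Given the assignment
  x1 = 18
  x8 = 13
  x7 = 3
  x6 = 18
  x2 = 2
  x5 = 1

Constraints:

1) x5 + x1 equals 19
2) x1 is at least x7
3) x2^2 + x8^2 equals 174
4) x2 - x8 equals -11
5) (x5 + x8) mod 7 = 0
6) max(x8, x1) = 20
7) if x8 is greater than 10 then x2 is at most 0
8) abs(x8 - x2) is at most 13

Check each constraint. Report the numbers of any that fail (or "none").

The assignment fails constraints 3, 6, and 7.

1) x5 + x1 = 1 + 18 = 19 — holds.
2) x1 = 18, x7 = 3; 18 ≥ 3 — holds.
3) x2^2 + x8^2 = 2^2 + 13^2 = 4 + 169 = 173, not 174 — fails.
4) x2 - x8 = 2 - 13 = -11 — holds.
5) x5 + x8 = 14; 14 mod 7 = 0 — holds.
6) max(13, 18) = 18, not 20 — fails.
7) x8 = 13 > 10, so we need x2 ≤ 0; but x2 = 2 > 0 — fails.
8) abs(13 - 2) = 11; 11 ≤ 13 — holds.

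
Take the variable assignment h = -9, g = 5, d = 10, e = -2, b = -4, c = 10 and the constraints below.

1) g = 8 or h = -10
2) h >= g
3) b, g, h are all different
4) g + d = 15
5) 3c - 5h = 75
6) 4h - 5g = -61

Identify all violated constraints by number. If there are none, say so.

No — constraints 1, 2 are not satisfied.

1) g = 5 ≠ 8 and h = -9 ≠ -10; both disjuncts false — violated.
2) h = -9, g = 5; -9 < 5 (want ≥) — violated.
3) values -4, 5, -9 are pairwise distinct — satisfied.
4) g + d = 5 + 10 = 15 — satisfied.
5) 3c - 5h = 3(10) - 5(-9) = 75 — satisfied.
6) 4h - 5g = 4(-9) - 5(5) = -61 — satisfied.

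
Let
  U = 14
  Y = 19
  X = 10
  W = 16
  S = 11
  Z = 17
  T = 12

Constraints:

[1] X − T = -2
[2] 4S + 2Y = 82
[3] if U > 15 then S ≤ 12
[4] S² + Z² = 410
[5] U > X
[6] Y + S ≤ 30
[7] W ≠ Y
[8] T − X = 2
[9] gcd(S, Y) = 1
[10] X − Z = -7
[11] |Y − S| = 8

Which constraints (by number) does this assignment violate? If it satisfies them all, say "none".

[1] X − T = 10 − 12 = -2 — holds.
[2] 4S + 2Y = 4(11) + 2(19) = 82 — holds.
[3] U = 14, not > 15; antecedent false, conditional vacuously true — holds.
[4] S² + Z² = 11² + 17² = 121 + 289 = 410 — holds.
[5] U = 14, X = 10; 14 > 10 — holds.
[6] Y + S = 19 + 11 = 30; 30 ≤ 30 — holds.
[7] W = 16, Y = 19; distinct — holds.
[8] T − X = 12 − 10 = 2 — holds.
[9] gcd(11, 19) = 1 — holds.
[10] X − Z = 10 − 17 = -7 — holds.
[11] |19 − 11| = 8 — holds.

The assignment satisfies every constraint.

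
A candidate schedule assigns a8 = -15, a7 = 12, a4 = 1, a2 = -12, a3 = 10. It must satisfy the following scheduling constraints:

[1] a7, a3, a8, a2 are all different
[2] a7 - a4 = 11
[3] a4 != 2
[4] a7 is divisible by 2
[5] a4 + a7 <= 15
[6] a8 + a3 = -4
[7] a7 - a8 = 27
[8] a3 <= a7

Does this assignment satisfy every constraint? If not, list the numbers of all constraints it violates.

No — constraint 6 is not satisfied.

[1] values 12, 10, -15, -12 are pairwise distinct — holds.
[2] a7 - a4 = 12 - 1 = 11 — holds.
[3] a4 = 1, and 1 ≠ 2 — holds.
[4] 12 / 2 = 6, so 2 divides 12 — holds.
[5] a4 + a7 = 1 + 12 = 13; 13 ≤ 15 — holds.
[6] a8 + a3 = -15 + 10 = -5, not -4 — fails.
[7] a7 - a8 = 12 - (-15) = 27 — holds.
[8] a3 = 10, a7 = 12; 10 ≤ 12 — holds.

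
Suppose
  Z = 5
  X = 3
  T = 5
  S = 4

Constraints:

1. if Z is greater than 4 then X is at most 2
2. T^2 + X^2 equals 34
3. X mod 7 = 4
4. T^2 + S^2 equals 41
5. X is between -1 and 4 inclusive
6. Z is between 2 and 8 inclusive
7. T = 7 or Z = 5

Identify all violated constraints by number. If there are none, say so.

The assignment fails constraints 1 and 3.

1. Z = 5 > 4, so we need X ≤ 2; but X = 3 > 2  no
2. T^2 + X^2 = 5^2 + 3^2 = 25 + 9 = 34  yes
3. 3 mod 7 = 3, not 4  no
4. T^2 + S^2 = 5^2 + 4^2 = 25 + 16 = 41  yes
5. X = 3 lies in [-1, 4]  yes
6. Z = 5 lies in [2, 8]  yes
7. T = 5 ≠ 7, but Z = 5 = 5 (second disjunct)  yes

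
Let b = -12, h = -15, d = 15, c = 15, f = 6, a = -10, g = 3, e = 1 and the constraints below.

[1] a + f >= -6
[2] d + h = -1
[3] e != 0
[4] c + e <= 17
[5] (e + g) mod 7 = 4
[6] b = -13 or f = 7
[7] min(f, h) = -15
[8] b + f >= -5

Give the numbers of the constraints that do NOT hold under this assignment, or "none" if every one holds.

[1] a + f = -10 + 6 = -4; -4 ≥ -6 — OK.
[2] d + h = 15 + (-15) = 0, not -1 — violated.
[3] e = 1, and 1 ≠ 0 — OK.
[4] c + e = 15 + 1 = 16; 16 ≤ 17 — OK.
[5] e + g = 4; 4 mod 7 = 4 — OK.
[6] b = -12 ≠ -13 and f = 6 ≠ 7; both disjuncts false — violated.
[7] min(6, -15) = -15 — OK.
[8] b + f = -12 + 6 = -6; -6 < -5, bound -5 not met — violated.

Constraints 2, 6, and 8 are violated.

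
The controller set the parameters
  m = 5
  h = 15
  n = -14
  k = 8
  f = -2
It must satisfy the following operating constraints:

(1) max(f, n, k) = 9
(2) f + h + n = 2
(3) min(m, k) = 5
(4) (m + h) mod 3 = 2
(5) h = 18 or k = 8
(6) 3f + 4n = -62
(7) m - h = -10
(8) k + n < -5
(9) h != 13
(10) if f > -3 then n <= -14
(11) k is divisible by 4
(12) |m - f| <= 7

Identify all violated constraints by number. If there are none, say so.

(1) max(-2, -14, 8) = 8, not 9 — violated.
(2) f + h + n = -2 + 15 + (-14) = -1, not 2 — violated.
(3) min(5, 8) = 5 — OK.
(4) m + h = 20; 20 mod 3 = 2 — OK.
(5) h = 15 ≠ 18, but k = 8 = 8 (second disjunct) — OK.
(6) 3f + 4n = 3(-2) + 4(-14) = -62 — OK.
(7) m - h = 5 - 15 = -10 — OK.
(8) k + n = 8 + (-14) = -6; -6 < -5 — OK.
(9) h = 15, and 15 ≠ 13 — OK.
(10) f = -2 > -3, so we need n ≤ -14; n = -14 ≤ -14 — OK.
(11) 8 / 4 = 2, so 4 divides 8 — OK.
(12) |5 - (-2)| = 7; 7 ≤ 7 — OK.

Violated: 1, 2.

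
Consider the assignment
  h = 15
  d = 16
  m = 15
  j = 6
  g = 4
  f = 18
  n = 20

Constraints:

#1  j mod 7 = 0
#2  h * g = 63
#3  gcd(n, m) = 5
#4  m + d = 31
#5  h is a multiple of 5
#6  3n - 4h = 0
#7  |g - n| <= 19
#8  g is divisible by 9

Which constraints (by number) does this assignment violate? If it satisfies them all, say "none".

#1 6 mod 7 = 6, not 0 — violated.
#2 h * g = 15 * 4 = 60, not 63 — violated.
#3 gcd(20, 15) = 5 — satisfied.
#4 m + d = 15 + 16 = 31 — satisfied.
#5 15 / 5 = 3, so 5 divides 15 — satisfied.
#6 3n - 4h = 3(20) - 4(15) = 0 — satisfied.
#7 |4 - 20| = 16; 16 ≤ 19 — satisfied.
#8 4 = 9*0 + 4, so 9 does not divide 4 — violated.

The assignment fails constraints 1, 2, and 8.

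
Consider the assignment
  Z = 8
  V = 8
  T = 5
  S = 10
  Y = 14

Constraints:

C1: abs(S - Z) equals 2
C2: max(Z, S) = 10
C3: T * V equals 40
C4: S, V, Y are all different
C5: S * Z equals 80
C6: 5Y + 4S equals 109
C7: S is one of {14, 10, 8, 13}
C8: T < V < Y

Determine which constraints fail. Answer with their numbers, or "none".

Violated: 6.

C1: abs(10 - 8) = 2 — OK.
C2: max(8, 10) = 10 — OK.
C3: T * V = 5 * 8 = 40 — OK.
C4: values 10, 8, 14 are pairwise distinct — OK.
C5: S * Z = 10 * 8 = 80 — OK.
C6: 5Y + 4S = 5(14) + 4(10) = 110, not 109 — violated.
C7: S = 10 is in {14, 10, 8, 13} — OK.
C8: values 5 < 8 < 14 — OK.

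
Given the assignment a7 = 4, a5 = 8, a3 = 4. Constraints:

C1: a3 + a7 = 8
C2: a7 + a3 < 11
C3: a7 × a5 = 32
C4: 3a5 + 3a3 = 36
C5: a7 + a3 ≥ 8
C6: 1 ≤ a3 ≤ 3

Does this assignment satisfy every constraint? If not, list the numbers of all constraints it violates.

C1: a3 + a7 = 4 + 4 = 8 — holds.
C2: a7 + a3 = 4 + 4 = 8; 8 < 11 — holds.
C3: a7 × a5 = 4 × 8 = 32 — holds.
C4: 3a5 + 3a3 = 3(8) + 3(4) = 36 — holds.
C5: a7 + a3 = 4 + 4 = 8; 8 ≥ 8 — holds.
C6: a3 = 4 is outside [1, 3] — fails.

Constraint 6 does not hold.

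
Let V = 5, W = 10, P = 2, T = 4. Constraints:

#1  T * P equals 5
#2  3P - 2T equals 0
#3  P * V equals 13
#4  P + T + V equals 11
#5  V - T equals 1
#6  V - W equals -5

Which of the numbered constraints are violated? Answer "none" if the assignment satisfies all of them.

#1 T * P = 4 * 2 = 8, not 5 — violated.
#2 3P - 2T = 3(2) - 2(4) = -2, not 0 — violated.
#3 P * V = 2 * 5 = 10, not 13 — violated.
#4 P + T + V = 2 + 4 + 5 = 11 — satisfied.
#5 V - T = 5 - 4 = 1 — satisfied.
#6 V - W = 5 - 10 = -5 — satisfied.

Constraints 1, 2, 3 do not hold.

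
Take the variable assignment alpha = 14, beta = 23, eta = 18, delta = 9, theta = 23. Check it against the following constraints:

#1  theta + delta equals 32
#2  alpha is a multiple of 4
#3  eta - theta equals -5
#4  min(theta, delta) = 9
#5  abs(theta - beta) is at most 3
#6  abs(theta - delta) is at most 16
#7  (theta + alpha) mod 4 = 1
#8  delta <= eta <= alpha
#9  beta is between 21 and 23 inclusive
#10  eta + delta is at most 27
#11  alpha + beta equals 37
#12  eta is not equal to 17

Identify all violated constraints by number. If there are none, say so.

The assignment fails constraints 2 and 8.

#1 theta + delta = 23 + 9 = 32 — OK.
#2 14 = 4*3 + 2, so 4 does not divide 14 — violated.
#3 eta - theta = 18 - 23 = -5 — OK.
#4 min(23, 9) = 9 — OK.
#5 abs(23 - 23) = 0; 0 ≤ 3 — OK.
#6 abs(23 - 9) = 14; 14 ≤ 16 — OK.
#7 theta + alpha = 37; 37 mod 4 = 1 — OK.
#8 values 9, 18, 14; eta = 18 is not <= alpha = 14 — violated.
#9 beta = 23 lies in [21, 23] — OK.
#10 eta + delta = 18 + 9 = 27; 27 ≤ 27 — OK.
#11 alpha + beta = 14 + 23 = 37 — OK.
#12 eta = 18, and 18 ≠ 17 — OK.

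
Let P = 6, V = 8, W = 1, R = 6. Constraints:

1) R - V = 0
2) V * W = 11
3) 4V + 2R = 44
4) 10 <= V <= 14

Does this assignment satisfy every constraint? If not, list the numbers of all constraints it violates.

Violated: 1, 2, 4.

1) R - V = 6 - 8 = -2, not 0 — violated.
2) V * W = 8 * 1 = 8, not 11 — violated.
3) 4V + 2R = 4(8) + 2(6) = 44 — satisfied.
4) V = 8 is outside [10, 14] — violated.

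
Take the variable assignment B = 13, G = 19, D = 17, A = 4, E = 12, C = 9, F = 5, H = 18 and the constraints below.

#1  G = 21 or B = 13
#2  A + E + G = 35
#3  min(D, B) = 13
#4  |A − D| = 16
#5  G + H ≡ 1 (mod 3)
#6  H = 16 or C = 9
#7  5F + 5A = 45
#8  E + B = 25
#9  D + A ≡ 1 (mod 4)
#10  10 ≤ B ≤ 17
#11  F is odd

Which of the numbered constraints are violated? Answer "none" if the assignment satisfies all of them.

#1 G = 19 ≠ 21, but B = 13 = 13 (second disjunct)  ✓
#2 A + E + G = 4 + 12 + 19 = 35  ✓
#3 min(17, 13) = 13  ✓
#4 |4 − 17| = 13, not 16  ✗
#5 G + H = 37; 37 mod 3 = 1  ✓
#6 H = 18 ≠ 16, but C = 9 = 9 (second disjunct)  ✓
#7 5F + 5A = 5(5) + 5(4) = 45  ✓
#8 E + B = 12 + 13 = 25  ✓
#9 D + A = 21; 21 mod 4 = 1  ✓
#10 B = 13 lies in [10, 17]  ✓
#11 F = 5 is odd  ✓

Constraint 4 is violated.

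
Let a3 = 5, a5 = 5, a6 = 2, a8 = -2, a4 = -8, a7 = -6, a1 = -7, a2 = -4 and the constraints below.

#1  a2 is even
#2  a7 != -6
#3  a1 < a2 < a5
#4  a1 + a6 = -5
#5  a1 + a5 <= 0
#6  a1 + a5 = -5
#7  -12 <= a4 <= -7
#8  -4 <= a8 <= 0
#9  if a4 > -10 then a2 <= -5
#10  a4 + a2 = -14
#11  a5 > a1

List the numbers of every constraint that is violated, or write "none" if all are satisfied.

#1 a2 = -4 is even  holds
#2 a7 = -6, but -6 is required to differ  fails
#3 values -7 < -4 < 5  holds
#4 a1 + a6 = -7 + 2 = -5  holds
#5 a1 + a5 = -7 + 5 = -2; -2 ≤ 0  holds
#6 a1 + a5 = -7 + 5 = -2, not -5  fails
#7 a4 = -8 lies in [-12, -7]  holds
#8 a8 = -2 lies in [-4, 0]  holds
#9 a4 = -8 > -10, so we need a2 ≤ -5; but a2 = -4 > -5  fails
#10 a4 + a2 = -8 + (-4) = -12, not -14  fails
#11 a5 = 5, a1 = -7; 5 > -7  holds

The assignment fails constraints 2, 6, 9, 10.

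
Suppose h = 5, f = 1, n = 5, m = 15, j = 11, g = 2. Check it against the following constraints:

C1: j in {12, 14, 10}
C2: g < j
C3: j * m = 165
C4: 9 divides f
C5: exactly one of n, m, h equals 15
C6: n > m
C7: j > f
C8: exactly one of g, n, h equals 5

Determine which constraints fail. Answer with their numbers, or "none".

C1: j = 11 is not in {12, 14, 10}  ✘
C2: g = 2, j = 11; 2 < 11  ✔
C3: j * m = 11 * 15 = 165  ✔
C4: 1 = 9*0 + 1, so 9 does not divide 1  ✘
C5: n=5, m=15, h=5; 1 of them equals 15  ✔
C6: n = 5, m = 15; 5 ≤ 15 (want >)  ✘
C7: j = 11, f = 1; 11 > 1  ✔
C8: g=2, n=5, h=5; 2 of them equal 5, not exactly one  ✘

Violated: 1, 4, 6, and 8.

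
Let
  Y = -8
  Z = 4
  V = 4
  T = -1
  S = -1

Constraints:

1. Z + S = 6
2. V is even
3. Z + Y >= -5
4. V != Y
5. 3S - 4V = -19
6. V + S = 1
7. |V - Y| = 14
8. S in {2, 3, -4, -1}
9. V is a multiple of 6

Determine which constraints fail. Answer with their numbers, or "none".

No — constraints 1, 6, 7, 9 are not satisfied.

1. Z + S = 4 + (-1) = 3, not 6  fails
2. V = 4 is even  holds
3. Z + Y = 4 + (-8) = -4; -4 ≥ -5  holds
4. V = 4, Y = -8; distinct  holds
5. 3S - 4V = 3(-1) - 4(4) = -19  holds
6. V + S = 4 + (-1) = 3, not 1  fails
7. |4 - (-8)| = 12, not 14  fails
8. S = -1 is in {2, 3, -4, -1}  holds
9. 4 = 6*0 + 4, so 6 does not divide 4  fails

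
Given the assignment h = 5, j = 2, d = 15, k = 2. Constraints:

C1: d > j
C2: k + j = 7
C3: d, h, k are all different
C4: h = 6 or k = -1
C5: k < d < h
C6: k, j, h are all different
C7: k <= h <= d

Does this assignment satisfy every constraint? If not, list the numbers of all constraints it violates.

C1: d = 15, j = 2; 15 > 2  true
C2: k + j = 2 + 2 = 4, not 7  false
C3: values 15, 5, 2 are pairwise distinct  true
C4: h = 5 ≠ 6 and k = 2 ≠ -1; both disjuncts false  false
C5: values 2, 15, 5; d = 15 is not < h = 5  false
C6: k = j = 2, not all different  false
C7: values 2 <= 5 <= 15  true

The assignment fails constraints 2, 4, 5, 6.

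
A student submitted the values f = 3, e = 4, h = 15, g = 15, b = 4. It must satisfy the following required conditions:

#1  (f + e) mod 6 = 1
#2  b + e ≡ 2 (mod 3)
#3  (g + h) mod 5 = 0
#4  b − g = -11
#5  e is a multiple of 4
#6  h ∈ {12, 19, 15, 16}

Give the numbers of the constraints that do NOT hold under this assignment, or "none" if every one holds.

#1 f + e = 7; 7 mod 6 = 1 — holds.
#2 b + e = 8; 8 mod 3 = 2 — holds.
#3 g + h = 30; 30 mod 5 = 0 — holds.
#4 b − g = 4 − 15 = -11 — holds.
#5 4 / 4 = 1, so 4 divides 4 — holds.
#6 h = 15 is in {12, 19, 15, 16} — holds.

None — every constraint holds.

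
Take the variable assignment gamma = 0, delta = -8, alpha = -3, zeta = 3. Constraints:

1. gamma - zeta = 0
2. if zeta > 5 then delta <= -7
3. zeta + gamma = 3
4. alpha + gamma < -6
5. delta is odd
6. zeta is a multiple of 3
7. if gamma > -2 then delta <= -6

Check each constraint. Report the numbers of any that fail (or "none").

1. gamma - zeta = 0 - 3 = -3, not 0 — violated.
2. zeta = 3, not > 5; antecedent false, conditional vacuously true — OK.
3. zeta + gamma = 3 + 0 = 3 — OK.
4. alpha + gamma = -3 + 0 = -3; -3 ≥ -6, bound -6 not met — violated.
5. delta = -8 is even — violated.
6. 3 / 3 = 1, so 3 divides 3 — OK.
7. gamma = 0 > -2, so we need delta ≤ -6; delta = -8 ≤ -6 — OK.

Constraints 1, 4, and 5 are violated.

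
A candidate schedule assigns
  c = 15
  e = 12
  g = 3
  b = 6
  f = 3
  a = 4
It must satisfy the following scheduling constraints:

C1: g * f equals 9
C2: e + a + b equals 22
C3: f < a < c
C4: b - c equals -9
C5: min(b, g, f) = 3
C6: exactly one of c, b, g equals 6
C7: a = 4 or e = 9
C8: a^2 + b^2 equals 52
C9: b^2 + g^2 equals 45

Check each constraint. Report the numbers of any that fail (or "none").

All constraints are satisfied.

C1: g * f = 3 * 3 = 9  OK
C2: e + a + b = 12 + 4 + 6 = 22  OK
C3: values 3 < 4 < 15  OK
C4: b - c = 6 - 15 = -9  OK
C5: min(6, 3, 3) = 3  OK
C6: c=15, b=6, g=3; 1 of them equals 6  OK
C7: a = 4 = 4 (first disjunct)  OK
C8: a^2 + b^2 = 4^2 + 6^2 = 16 + 36 = 52  OK
C9: b^2 + g^2 = 6^2 + 3^2 = 36 + 9 = 45  OK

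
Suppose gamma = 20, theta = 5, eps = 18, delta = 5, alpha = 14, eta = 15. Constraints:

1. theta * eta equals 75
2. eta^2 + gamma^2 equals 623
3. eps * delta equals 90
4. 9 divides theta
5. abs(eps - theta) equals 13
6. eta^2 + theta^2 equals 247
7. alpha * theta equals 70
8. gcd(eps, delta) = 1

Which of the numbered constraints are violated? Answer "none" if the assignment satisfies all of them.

1. theta * eta = 5 * 15 = 75  ✔
2. eta^2 + gamma^2 = 15^2 + 20^2 = 225 + 400 = 625, not 623  ✘
3. eps * delta = 18 * 5 = 90  ✔
4. 5 = 9*0 + 5, so 9 does not divide 5  ✘
5. abs(18 - 5) = 13  ✔
6. eta^2 + theta^2 = 15^2 + 5^2 = 225 + 25 = 250, not 247  ✘
7. alpha * theta = 14 * 5 = 70  ✔
8. gcd(18, 5) = 1  ✔

No — constraints 2, 4, and 6 are not satisfied.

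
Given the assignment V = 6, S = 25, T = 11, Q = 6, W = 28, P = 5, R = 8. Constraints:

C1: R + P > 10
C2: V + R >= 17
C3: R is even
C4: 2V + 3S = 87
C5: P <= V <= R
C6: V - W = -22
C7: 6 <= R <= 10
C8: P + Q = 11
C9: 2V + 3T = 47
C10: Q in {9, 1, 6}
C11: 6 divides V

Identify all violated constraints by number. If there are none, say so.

C1: R + P = 8 + 5 = 13; 13 > 10  true
C2: V + R = 6 + 8 = 14; 14 < 17, bound 17 not met  false
C3: R = 8 is even  true
C4: 2V + 3S = 2(6) + 3(25) = 87  true
C5: values 5 <= 6 <= 8  true
C6: V - W = 6 - 28 = -22  true
C7: R = 8 lies in [6, 10]  true
C8: P + Q = 5 + 6 = 11  true
C9: 2V + 3T = 2(6) + 3(11) = 45, not 47  false
C10: Q = 6 is in {9, 1, 6}  true
C11: 6 / 6 = 1, so 6 divides 6  true

Violated: 2, 9.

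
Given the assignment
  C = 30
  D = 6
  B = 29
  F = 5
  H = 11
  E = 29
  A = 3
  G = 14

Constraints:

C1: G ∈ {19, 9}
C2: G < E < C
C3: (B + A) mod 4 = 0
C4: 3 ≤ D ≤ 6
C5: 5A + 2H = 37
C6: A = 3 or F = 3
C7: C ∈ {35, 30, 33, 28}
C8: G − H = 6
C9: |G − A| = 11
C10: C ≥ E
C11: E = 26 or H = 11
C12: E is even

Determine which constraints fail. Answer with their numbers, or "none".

C1: G = 14 is not in {19, 9}  ✘
C2: values 14 < 29 < 30  ✔
C3: B + A = 32; 32 mod 4 = 0  ✔
C4: D = 6 lies in [3, 6]  ✔
C5: 5A + 2H = 5(3) + 2(11) = 37  ✔
C6: A = 3 = 3 (first disjunct)  ✔
C7: C = 30 is in {35, 30, 33, 28}  ✔
C8: G − H = 14 − 11 = 3, not 6  ✘
C9: |14 − 3| = 11  ✔
C10: C = 30, E = 29; 30 ≥ 29  ✔
C11: E = 29 ≠ 26, but H = 11 = 11 (second disjunct)  ✔
C12: E = 29 is odd  ✘

Constraints 1, 8, and 12 do not hold.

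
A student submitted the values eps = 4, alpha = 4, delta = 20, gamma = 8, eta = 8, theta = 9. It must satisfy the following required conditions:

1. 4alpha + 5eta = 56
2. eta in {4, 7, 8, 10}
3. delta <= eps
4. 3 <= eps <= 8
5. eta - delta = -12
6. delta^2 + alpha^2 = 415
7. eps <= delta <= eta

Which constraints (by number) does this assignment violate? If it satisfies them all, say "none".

1. 4alpha + 5eta = 4(4) + 5(8) = 56  yes
2. eta = 8 is in {4, 7, 8, 10}  yes
3. delta = 20, eps = 4; 20 > 4 (want ≤)  no
4. eps = 4 lies in [3, 8]  yes
5. eta - delta = 8 - 20 = -12  yes
6. delta^2 + alpha^2 = 20^2 + 4^2 = 400 + 16 = 416, not 415  no
7. values 4, 20, 8; delta = 20 is not <= eta = 8  no

No — constraints 3, 6, and 7 are not satisfied.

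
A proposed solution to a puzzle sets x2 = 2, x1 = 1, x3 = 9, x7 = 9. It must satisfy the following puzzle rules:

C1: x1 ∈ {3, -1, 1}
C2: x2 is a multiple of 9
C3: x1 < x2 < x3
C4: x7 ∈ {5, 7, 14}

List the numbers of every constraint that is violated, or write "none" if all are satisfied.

Constraints 2 and 4 do not hold.

C1: x1 = 1 is in {3, -1, 1} — holds.
C2: 2 = 9×0 + 2, so 9 does not divide 2 — fails.
C3: values 1 < 2 < 9 — holds.
C4: x7 = 9 is not in {5, 7, 14} — fails.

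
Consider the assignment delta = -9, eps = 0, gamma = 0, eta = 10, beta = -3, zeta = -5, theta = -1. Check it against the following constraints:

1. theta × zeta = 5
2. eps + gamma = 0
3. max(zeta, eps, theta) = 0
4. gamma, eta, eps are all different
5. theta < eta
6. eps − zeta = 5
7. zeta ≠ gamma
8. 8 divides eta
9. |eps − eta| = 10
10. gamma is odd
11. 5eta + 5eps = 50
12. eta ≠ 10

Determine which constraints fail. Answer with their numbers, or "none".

Violated: 4, 8, 10, and 12.

1. theta × zeta = -1 × (-5) = 5  yes
2. eps + gamma = 0 + 0 = 0  yes
3. max(-5, 0, -1) = 0  yes
4. gamma = eps = 0, not all different  no
5. theta = -1, eta = 10; -1 < 10  yes
6. eps − zeta = 0 − (-5) = 5  yes
7. zeta = -5, gamma = 0; distinct  yes
8. 10 = 8×1 + 2, so 8 does not divide 10  no
9. |0 − 10| = 10  yes
10. gamma = 0 is even  no
11. 5eta + 5eps = 5(10) + 5(0) = 50  yes
12. eta = 10, but 10 is required to differ  no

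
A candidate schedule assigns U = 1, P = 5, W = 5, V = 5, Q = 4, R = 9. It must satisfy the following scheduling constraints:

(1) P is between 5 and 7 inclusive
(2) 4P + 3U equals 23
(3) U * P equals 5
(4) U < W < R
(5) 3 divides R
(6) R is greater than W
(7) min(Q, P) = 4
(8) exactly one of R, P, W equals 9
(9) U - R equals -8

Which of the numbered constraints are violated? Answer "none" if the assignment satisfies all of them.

(1) P = 5 lies in [5, 7] — satisfied.
(2) 4P + 3U = 4(5) + 3(1) = 23 — satisfied.
(3) U * P = 1 * 5 = 5 — satisfied.
(4) values 1 < 5 < 9 — satisfied.
(5) 9 / 3 = 3, so 3 divides 9 — satisfied.
(6) R = 9, W = 5; 9 > 5 — satisfied.
(7) min(4, 5) = 4 — satisfied.
(8) R=9, P=5, W=5; 1 of them equals 9 — satisfied.
(9) U - R = 1 - 9 = -8 — satisfied.

All constraints are satisfied.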